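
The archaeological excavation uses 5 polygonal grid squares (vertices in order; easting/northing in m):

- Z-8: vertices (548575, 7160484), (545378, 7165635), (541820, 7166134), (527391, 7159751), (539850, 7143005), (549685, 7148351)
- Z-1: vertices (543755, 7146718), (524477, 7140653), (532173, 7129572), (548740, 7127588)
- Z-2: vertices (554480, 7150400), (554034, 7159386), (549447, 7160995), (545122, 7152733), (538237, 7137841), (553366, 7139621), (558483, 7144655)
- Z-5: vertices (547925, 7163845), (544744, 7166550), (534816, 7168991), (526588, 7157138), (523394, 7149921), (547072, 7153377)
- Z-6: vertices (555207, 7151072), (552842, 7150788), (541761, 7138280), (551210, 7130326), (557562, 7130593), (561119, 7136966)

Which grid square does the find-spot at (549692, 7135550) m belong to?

Cast a ray rightward from (549692, 7135550). For each polygon, the edges (by vertex number in listed order) whose endpoints lie on opposite sides of northing = 7135550, where each meets that height, and whether that is right or left of the point:
Z-8: no edge straddles that height → 0 crossings.
Z-1: 2–3 at easting≈528021.1 (left), 4–1 at easting≈546665.2 (left) → 0 crossings.
Z-2: no edge straddles that height → 0 crossings.
Z-5: no edge straddles that height → 0 crossings.
Z-6: 3–4 at easting≈545004.1 (left), 5–6 at easting≈560328.7 (right) → 1 crossing.
Only Z-6 has an odd count, so the point is inside Z-6.

Z-6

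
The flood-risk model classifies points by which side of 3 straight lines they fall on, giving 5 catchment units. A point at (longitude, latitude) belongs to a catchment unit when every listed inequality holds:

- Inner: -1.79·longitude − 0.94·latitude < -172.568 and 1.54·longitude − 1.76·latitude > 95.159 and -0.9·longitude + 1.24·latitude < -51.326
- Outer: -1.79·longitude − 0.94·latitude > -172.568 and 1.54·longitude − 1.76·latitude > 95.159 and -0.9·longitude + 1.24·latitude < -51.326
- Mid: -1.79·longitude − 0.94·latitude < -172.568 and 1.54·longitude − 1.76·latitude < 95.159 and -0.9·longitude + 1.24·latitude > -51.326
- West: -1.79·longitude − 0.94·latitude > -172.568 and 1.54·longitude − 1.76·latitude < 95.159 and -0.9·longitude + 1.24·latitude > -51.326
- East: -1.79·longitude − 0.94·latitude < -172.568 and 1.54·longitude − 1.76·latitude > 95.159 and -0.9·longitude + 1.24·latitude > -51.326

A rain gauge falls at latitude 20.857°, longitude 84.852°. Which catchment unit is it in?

-1.79·84.852 − 0.94·20.857 = -171.491, which is > -172.568
1.54·84.852 − 1.76·20.857 = 93.964, which is < 95.159
-0.9·84.852 + 1.24·20.857 = -50.504, which is > -51.326
This sign pattern matches West.

West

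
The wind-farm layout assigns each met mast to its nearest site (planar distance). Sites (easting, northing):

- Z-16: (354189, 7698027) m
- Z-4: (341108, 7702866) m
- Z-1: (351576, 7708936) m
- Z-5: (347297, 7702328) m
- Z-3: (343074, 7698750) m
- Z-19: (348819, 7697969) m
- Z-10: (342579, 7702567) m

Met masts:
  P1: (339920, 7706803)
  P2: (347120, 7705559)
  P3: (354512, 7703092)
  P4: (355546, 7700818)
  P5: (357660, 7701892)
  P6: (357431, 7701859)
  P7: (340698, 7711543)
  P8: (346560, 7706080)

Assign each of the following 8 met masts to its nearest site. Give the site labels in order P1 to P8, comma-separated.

P1 → Z-4 (d²=16911313.00)
P2 → Z-5 (d²=10470690.00)
P3 → Z-16 (d²=25758554.00)
P4 → Z-16 (d²=9631130.00)
P5 → Z-16 (d²=26986066.00)
P6 → Z-16 (d²=25194788.00)
P7 → Z-4 (d²=75458429.00)
P8 → Z-5 (d²=14620673.00)

Z-4, Z-5, Z-16, Z-16, Z-16, Z-16, Z-4, Z-5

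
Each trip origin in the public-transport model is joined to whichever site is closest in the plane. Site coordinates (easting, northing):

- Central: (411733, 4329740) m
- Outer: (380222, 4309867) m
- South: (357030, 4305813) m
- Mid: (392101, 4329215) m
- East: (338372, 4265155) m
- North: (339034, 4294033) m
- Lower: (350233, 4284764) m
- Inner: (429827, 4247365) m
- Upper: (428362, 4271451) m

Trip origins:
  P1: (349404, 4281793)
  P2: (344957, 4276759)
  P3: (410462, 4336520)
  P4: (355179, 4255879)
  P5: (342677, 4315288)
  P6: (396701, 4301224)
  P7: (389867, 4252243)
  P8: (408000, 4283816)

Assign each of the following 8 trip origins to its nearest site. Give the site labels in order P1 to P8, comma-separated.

Lower, Lower, Central, East, South, Outer, Inner, Upper

P1 → Lower (d²=9514082.00)
P2 → Lower (d²=91916201.00)
P3 → Central (d²=47583841.00)
P4 → East (d²=368519425.00)
P5 → South (d²=295784234.00)
P6 → Outer (d²=346258890.00)
P7 → Inner (d²=1620596484.00)
P8 → Upper (d²=567504269.00)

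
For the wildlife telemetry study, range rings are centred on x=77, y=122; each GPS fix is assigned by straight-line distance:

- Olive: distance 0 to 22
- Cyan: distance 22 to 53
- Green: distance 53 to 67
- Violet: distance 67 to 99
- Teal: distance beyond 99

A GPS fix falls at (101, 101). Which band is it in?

Distance = √((101−77)² + (101−122)²) = √(576.000 + 441.000) = 31.890.
22 ≤ 31.890 < 53 → Cyan.

Cyan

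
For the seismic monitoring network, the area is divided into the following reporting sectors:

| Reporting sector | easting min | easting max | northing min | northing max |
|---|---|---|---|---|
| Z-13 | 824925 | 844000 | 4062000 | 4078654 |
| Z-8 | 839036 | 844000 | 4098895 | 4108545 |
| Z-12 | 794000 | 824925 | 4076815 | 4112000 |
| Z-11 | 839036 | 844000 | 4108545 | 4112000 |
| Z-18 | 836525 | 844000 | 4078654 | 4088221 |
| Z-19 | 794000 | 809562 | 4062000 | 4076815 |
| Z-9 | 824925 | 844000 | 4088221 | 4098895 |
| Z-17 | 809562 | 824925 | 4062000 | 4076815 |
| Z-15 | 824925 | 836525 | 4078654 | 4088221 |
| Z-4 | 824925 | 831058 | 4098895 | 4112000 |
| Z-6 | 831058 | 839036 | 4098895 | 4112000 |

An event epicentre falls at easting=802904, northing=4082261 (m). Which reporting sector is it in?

The point has easting = 802904 and northing = 4082261.
Only Z-12 satisfies 794000 ≤ easting ≤ 824925 and 4076815 ≤ northing ≤ 4112000.

Z-12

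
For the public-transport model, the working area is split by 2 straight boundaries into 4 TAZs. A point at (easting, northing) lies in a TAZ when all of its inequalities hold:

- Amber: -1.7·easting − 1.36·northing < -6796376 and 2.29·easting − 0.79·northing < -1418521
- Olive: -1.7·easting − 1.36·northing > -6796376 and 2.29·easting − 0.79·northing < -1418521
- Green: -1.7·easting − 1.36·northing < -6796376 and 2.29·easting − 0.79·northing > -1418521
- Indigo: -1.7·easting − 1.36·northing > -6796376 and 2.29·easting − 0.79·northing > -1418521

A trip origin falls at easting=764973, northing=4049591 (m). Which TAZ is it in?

Amber

-1.7·764973 − 1.36·4049591 = -6807897.860, which is < -6796376
2.29·764973 − 0.79·4049591 = -1447388.720, which is < -1418521
This sign pattern matches Amber.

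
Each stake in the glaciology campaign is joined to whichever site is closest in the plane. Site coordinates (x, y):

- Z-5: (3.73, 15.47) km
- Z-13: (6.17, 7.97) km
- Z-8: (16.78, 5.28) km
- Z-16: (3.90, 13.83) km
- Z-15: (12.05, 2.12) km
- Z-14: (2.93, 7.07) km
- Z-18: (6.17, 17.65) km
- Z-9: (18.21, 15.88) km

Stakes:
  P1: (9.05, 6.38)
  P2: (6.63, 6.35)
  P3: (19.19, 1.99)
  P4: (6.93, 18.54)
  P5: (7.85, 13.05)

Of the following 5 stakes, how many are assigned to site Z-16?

P1 → Z-13
P2 → Z-13
P3 → Z-8
P4 → Z-18
P5 → Z-16
1 of the 5 goes to Z-16.

1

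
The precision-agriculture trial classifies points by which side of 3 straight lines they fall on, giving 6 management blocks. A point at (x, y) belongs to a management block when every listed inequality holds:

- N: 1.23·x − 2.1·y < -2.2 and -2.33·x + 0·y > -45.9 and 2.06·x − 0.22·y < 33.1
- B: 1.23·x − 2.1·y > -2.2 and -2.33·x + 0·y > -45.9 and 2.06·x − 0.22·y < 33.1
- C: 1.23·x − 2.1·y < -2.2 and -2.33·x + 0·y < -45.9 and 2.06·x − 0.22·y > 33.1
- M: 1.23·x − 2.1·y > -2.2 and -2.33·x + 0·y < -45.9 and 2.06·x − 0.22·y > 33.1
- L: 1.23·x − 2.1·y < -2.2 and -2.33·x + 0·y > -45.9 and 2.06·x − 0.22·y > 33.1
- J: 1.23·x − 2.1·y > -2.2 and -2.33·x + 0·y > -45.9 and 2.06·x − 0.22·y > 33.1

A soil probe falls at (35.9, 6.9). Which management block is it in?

1.23·35.9 − 2.1·6.9 = 29.667, which is > -2.2
-2.33·35.9 + 0·6.9 = -83.647, which is < -45.9
2.06·35.9 − 0.22·6.9 = 72.436, which is > 33.1
This sign pattern matches M.

M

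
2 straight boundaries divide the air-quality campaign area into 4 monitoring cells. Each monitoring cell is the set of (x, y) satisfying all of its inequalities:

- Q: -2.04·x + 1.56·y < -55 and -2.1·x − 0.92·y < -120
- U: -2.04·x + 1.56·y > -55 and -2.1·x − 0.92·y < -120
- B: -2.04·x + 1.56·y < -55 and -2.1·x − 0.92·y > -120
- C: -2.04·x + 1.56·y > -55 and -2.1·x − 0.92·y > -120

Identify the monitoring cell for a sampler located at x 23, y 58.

-2.04·23 + 1.56·58 = 43.560, which is > -55
-2.1·23 − 0.92·58 = -101.660, which is > -120
This sign pattern matches C.

C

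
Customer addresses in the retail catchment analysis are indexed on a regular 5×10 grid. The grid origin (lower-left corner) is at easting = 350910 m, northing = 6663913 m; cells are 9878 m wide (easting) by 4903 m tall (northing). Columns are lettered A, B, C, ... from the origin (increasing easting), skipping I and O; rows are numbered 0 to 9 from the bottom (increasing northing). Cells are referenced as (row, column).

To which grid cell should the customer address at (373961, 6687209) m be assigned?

(4, C)

Column index: ⌊(373961 − 350910) / 9878⌋ = ⌊2.334⌋ = 2 → column C
Row offset from origin: ⌊(6687209 − 6663913) / 4903⌋ = ⌊4.751⌋ = 4 → row 4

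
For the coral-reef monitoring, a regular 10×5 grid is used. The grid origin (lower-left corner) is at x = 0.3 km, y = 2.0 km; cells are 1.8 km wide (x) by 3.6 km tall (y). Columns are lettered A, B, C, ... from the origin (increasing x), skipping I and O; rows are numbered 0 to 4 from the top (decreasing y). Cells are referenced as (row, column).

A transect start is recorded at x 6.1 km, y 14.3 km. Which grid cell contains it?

Column index: ⌊(6.1 − 0.3) / 1.8⌋ = ⌊3.222⌋ = 3 → column D
Row offset from origin: ⌊(14.3 − 2.0) / 3.6⌋ = ⌊3.417⌋ = 3 → row 1 (counted from top)

(1, D)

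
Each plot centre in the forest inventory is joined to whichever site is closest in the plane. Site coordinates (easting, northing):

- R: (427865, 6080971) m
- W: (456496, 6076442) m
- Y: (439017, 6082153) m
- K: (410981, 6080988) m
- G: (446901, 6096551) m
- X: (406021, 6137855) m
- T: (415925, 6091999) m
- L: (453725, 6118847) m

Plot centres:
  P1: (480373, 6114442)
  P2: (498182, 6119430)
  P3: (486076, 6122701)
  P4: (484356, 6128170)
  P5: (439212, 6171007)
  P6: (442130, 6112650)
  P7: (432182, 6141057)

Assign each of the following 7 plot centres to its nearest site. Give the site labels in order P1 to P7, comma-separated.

L, L, L, L, X, L, X

P1 → L (d²=729519929.00)
P2 → L (d²=1976764738.00)
P3 → L (d²=1061440517.00)
P4 → L (d²=1025176490.00)
P5 → X (d²=2200697585.00)
P6 → L (d²=172846834.00)
P7 → X (d²=694650725.00)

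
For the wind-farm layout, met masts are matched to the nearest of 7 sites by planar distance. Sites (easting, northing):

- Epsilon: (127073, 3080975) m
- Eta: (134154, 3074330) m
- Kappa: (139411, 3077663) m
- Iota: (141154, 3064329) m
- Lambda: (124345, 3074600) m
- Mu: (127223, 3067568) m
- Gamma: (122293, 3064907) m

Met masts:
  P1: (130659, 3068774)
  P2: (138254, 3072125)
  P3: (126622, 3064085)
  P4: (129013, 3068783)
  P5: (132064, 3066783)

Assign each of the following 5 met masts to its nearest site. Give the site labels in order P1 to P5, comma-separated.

Mu, Eta, Mu, Mu, Mu

P1 → Mu (d²=13260532.00)
P2 → Eta (d²=21672025.00)
P3 → Mu (d²=12492490.00)
P4 → Mu (d²=4680325.00)
P5 → Mu (d²=24051506.00)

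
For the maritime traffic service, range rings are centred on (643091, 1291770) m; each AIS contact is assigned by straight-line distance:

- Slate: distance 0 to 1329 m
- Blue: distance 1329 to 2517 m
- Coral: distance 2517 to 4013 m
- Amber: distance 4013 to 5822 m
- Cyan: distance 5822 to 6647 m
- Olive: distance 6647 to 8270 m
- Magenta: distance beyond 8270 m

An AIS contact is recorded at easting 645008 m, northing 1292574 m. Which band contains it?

Distance = √((645008−643091)² + (1292574−1291770)²) = √(3674889.000 + 646416.000) = 2078.775 m.
1329 ≤ 2078.775 < 2517 → Blue.

Blue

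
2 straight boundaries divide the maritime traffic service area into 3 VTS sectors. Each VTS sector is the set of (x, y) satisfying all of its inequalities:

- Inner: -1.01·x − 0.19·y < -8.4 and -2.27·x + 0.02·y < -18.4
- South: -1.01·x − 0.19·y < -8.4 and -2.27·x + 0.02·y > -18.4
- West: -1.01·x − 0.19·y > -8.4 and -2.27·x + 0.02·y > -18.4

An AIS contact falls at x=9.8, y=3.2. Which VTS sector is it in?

Inner

-1.01·9.8 − 0.19·3.2 = -10.506, which is < -8.4
-2.27·9.8 + 0.02·3.2 = -22.182, which is < -18.4
This sign pattern matches Inner.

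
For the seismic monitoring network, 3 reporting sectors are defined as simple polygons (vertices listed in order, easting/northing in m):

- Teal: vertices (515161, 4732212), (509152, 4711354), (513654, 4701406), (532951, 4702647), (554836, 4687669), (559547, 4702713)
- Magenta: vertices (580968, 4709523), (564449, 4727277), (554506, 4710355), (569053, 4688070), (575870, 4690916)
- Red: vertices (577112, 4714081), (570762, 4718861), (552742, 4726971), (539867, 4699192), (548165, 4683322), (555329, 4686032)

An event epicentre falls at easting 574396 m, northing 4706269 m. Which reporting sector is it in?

Magenta

Cast a ray rightward from (574396, 4706269). For each polygon, the edges (by vertex number in listed order) whose endpoints lie on opposite sides of northing = 4706269, where each meets that height, and whether that is right or left of the point:
Teal: 2–3 at easting≈511453.2 (left), 6–1 at easting≈554196.4 (left) → 0 crossings.
Magenta: 3–4 at easting≈557173.2 (left), 5–1 at easting≈580076.5 (right) → 1 crossing.
Red: 3–4 at easting≈543147.0 (left), 6–1 at easting≈571045.2 (left) → 0 crossings.
Only Magenta has an odd count, so the point is inside Magenta.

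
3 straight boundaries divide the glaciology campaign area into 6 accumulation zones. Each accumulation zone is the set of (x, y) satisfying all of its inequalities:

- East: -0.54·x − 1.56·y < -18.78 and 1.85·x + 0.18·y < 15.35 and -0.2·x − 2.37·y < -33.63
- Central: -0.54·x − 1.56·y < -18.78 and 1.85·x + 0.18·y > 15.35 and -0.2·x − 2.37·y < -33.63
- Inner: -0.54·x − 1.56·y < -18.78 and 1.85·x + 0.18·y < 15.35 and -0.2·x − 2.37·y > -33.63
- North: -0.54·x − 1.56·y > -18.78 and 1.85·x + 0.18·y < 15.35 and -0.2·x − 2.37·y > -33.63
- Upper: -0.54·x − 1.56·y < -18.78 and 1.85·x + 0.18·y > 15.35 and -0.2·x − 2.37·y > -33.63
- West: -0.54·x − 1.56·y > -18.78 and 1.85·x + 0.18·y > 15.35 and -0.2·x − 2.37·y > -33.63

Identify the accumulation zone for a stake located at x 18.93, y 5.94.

-0.54·18.93 − 1.56·5.94 = -19.489, which is < -18.78
1.85·18.93 + 0.18·5.94 = 36.090, which is > 15.35
-0.2·18.93 − 2.37·5.94 = -17.864, which is > -33.63
This sign pattern matches Upper.

Upper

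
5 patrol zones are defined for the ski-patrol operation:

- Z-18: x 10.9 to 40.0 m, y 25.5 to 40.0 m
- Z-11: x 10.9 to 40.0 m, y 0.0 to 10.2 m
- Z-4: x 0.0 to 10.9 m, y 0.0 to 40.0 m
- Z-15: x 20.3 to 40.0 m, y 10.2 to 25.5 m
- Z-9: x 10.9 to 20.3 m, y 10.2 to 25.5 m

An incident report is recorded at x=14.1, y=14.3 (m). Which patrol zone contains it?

The point has x = 14.1 and y = 14.3.
Only Z-9 satisfies 10.9 ≤ x ≤ 20.3 and 10.2 ≤ y ≤ 25.5.

Z-9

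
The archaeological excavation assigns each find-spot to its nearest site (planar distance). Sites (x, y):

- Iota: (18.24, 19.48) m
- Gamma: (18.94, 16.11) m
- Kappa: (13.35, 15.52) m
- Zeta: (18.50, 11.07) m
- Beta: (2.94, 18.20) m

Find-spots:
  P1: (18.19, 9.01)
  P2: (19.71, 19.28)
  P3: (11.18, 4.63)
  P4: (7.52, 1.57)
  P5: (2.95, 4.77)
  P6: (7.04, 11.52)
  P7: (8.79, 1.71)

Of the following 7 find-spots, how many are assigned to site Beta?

1

P1 → Zeta
P2 → Iota
P3 → Zeta
P4 → Zeta
P5 → Beta
P6 → Kappa
P7 → Zeta
1 of the 7 goes to Beta.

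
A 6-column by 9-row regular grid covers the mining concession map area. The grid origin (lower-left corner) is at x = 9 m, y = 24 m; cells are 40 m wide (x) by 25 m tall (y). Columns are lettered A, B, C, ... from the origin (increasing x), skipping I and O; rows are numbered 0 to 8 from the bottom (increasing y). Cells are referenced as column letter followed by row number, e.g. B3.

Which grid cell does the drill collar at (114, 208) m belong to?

Column index: ⌊(114 − 9) / 40⌋ = ⌊2.625⌋ = 2 → column C
Row offset from origin: ⌊(208 − 24) / 25⌋ = ⌊7.360⌋ = 7 → row 7

C7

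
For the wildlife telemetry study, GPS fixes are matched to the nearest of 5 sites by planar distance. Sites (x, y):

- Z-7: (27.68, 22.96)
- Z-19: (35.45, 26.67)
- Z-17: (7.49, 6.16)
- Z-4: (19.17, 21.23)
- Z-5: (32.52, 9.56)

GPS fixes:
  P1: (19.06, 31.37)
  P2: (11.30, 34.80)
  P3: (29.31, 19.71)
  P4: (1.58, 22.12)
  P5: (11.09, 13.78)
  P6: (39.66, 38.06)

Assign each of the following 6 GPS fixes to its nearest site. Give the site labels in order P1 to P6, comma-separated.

P1 → Z-4 (d²=102.83)
P2 → Z-4 (d²=246.08)
P3 → Z-7 (d²=13.22)
P4 → Z-17 (d²=289.65)
P5 → Z-17 (d²=71.02)
P6 → Z-19 (d²=147.46)

Z-4, Z-4, Z-7, Z-17, Z-17, Z-19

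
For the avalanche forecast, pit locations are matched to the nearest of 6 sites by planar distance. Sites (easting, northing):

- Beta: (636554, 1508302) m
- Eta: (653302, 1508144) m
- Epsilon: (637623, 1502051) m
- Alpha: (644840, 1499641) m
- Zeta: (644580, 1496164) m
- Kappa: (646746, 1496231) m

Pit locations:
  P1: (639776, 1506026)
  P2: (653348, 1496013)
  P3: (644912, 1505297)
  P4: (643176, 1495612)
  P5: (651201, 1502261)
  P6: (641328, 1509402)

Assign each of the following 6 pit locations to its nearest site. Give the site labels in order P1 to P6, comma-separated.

P1 → Beta (d²=15561460.00)
P2 → Kappa (d²=43633928.00)
P3 → Alpha (d²=31995520.00)
P4 → Zeta (d²=2275920.00)
P5 → Eta (d²=39023890.00)
P6 → Beta (d²=24001076.00)

Beta, Kappa, Alpha, Zeta, Eta, Beta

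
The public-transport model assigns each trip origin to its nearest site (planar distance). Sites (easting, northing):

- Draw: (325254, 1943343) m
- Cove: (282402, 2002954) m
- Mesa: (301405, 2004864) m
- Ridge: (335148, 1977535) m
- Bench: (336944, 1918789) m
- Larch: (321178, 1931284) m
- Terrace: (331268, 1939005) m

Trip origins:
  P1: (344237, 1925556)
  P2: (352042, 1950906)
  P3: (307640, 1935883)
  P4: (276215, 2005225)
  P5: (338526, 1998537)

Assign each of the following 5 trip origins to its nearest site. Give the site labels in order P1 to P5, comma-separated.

Bench, Terrace, Larch, Cove, Ridge

P1 → Bench (d²=98980138.00)
P2 → Terrace (d²=573192877.00)
P3 → Larch (d²=204428245.00)
P4 → Cove (d²=43436410.00)
P5 → Ridge (d²=452494888.00)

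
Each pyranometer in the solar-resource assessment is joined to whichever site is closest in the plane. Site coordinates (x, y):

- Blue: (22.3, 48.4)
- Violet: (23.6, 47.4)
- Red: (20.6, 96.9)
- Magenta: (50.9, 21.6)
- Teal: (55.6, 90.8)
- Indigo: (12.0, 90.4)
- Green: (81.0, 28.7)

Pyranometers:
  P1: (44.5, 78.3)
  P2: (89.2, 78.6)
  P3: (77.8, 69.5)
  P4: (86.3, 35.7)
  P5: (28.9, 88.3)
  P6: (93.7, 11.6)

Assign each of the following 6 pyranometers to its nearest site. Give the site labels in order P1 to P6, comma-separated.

P1 → Teal (d²=279.46)
P2 → Teal (d²=1277.80)
P3 → Teal (d²=946.53)
P4 → Green (d²=77.09)
P5 → Red (d²=142.85)
P6 → Green (d²=453.70)

Teal, Teal, Teal, Green, Red, Green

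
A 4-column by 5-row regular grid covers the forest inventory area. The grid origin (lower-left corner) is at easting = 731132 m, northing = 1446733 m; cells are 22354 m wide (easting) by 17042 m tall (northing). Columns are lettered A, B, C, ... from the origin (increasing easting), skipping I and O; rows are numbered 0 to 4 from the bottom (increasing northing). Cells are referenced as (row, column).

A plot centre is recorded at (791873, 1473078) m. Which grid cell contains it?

(1, C)

Column index: ⌊(791873 − 731132) / 22354⌋ = ⌊2.717⌋ = 2 → column C
Row offset from origin: ⌊(1473078 − 1446733) / 17042⌋ = ⌊1.546⌋ = 1 → row 1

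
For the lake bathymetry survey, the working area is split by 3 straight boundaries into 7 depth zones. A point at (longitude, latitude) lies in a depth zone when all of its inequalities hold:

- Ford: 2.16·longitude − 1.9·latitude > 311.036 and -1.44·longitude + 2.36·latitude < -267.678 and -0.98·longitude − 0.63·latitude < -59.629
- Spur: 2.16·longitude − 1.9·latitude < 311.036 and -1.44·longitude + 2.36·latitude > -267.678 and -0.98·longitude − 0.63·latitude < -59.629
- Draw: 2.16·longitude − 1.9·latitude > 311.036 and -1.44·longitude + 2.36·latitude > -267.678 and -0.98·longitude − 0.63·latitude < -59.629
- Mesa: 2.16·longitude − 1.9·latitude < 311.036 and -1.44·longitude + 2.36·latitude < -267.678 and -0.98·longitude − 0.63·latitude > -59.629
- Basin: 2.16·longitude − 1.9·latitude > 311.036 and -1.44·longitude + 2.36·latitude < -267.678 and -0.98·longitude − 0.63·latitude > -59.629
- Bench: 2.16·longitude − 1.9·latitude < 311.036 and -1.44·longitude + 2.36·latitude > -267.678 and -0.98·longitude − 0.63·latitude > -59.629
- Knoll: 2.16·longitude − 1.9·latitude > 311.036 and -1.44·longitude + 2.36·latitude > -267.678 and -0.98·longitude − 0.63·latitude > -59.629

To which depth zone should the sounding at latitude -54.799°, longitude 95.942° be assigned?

2.16·95.942 − 1.9·-54.799 = 311.353, which is > 311.036
-1.44·95.942 + 2.36·-54.799 = -267.482, which is > -267.678
-0.98·95.942 − 0.63·-54.799 = -59.500, which is > -59.629
This sign pattern matches Knoll.

Knoll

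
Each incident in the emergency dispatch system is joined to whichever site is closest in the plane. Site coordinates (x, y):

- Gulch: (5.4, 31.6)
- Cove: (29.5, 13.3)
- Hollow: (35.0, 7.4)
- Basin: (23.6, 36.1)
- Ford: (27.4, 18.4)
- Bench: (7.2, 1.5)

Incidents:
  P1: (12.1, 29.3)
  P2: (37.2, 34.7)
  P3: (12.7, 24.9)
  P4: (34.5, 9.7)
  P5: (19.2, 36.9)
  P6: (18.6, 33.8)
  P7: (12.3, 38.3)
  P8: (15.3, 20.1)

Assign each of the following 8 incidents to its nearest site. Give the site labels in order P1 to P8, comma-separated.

P1 → Gulch (d²=50.18)
P2 → Basin (d²=186.92)
P3 → Gulch (d²=98.18)
P4 → Hollow (d²=5.54)
P5 → Basin (d²=20.00)
P6 → Basin (d²=30.29)
P7 → Gulch (d²=92.50)
P8 → Ford (d²=149.30)

Gulch, Basin, Gulch, Hollow, Basin, Basin, Gulch, Ford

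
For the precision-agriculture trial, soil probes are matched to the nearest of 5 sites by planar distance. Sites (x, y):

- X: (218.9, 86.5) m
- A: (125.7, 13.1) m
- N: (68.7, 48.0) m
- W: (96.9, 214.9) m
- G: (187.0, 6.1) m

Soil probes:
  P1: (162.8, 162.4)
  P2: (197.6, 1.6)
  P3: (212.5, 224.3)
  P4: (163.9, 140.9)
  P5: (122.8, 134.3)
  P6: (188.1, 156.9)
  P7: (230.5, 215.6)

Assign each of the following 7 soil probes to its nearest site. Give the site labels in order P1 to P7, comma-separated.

W, G, W, X, W, X, X

P1 → W (d²=7099.06)
P2 → G (d²=132.61)
P3 → W (d²=13451.72)
P4 → X (d²=5984.36)
P5 → W (d²=7167.17)
P6 → X (d²=5904.80)
P7 → X (d²=16801.37)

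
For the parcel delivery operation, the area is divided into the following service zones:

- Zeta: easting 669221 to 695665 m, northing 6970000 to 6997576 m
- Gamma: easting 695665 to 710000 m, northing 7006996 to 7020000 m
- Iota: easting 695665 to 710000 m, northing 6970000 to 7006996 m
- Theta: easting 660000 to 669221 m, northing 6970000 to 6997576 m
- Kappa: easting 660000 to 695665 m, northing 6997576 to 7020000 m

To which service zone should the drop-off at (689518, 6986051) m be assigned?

Zeta

The point has easting = 689518 and northing = 6986051.
Only Zeta satisfies 669221 ≤ easting ≤ 695665 and 6970000 ≤ northing ≤ 6997576.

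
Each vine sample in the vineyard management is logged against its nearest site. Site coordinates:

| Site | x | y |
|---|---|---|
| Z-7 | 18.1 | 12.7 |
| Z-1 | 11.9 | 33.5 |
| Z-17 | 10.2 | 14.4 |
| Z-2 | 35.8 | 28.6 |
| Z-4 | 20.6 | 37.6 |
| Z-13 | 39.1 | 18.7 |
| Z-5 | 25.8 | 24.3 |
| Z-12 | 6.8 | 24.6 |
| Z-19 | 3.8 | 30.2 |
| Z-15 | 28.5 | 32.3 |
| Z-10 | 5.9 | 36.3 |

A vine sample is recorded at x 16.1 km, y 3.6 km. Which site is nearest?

Z-7

Squared distances to each site:
Z-7: 86.810; Z-1: 911.650; Z-17: 151.450; Z-2: 1013.090; Z-4: 1176.250; Z-13: 757.010; Z-5: 522.580; Z-12: 527.490; Z-19: 858.850; Z-15: 977.450; Z-10: 1173.330.
Minimum at Z-7.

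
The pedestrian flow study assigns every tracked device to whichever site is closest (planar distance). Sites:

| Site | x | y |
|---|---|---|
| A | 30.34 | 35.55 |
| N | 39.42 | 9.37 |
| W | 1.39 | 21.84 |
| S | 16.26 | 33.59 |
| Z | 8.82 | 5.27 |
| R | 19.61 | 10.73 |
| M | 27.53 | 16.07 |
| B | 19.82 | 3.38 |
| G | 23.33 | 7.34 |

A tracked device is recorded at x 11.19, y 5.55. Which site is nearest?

Squared distances to each site:
A: 1266.722; N: 811.525; W: 361.404; S: 811.947; Z: 5.695; R: 97.729; M: 377.666; B: 79.186; G: 150.584.
Minimum at Z.

Z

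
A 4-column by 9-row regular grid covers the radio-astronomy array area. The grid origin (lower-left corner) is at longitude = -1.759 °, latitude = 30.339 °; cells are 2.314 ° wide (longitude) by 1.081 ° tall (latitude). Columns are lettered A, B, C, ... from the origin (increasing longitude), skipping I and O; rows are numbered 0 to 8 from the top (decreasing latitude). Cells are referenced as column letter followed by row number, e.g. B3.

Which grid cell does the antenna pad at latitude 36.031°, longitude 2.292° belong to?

B3

Column index: ⌊(2.292 − -1.759) / 2.314⌋ = ⌊1.751⌋ = 1 → column B
Row offset from origin: ⌊(36.031 − 30.339) / 1.081⌋ = ⌊5.265⌋ = 5 → row 3 (counted from top)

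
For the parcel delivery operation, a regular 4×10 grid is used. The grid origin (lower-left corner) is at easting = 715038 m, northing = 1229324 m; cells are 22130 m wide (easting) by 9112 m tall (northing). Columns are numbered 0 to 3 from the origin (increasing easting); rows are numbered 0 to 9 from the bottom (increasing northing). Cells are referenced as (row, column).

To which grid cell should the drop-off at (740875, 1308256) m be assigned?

(8, 1)

Column index: ⌊(740875 − 715038) / 22130⌋ = ⌊1.168⌋ = 1
Row offset from origin: ⌊(1308256 − 1229324) / 9112⌋ = ⌊8.662⌋ = 8 → row 8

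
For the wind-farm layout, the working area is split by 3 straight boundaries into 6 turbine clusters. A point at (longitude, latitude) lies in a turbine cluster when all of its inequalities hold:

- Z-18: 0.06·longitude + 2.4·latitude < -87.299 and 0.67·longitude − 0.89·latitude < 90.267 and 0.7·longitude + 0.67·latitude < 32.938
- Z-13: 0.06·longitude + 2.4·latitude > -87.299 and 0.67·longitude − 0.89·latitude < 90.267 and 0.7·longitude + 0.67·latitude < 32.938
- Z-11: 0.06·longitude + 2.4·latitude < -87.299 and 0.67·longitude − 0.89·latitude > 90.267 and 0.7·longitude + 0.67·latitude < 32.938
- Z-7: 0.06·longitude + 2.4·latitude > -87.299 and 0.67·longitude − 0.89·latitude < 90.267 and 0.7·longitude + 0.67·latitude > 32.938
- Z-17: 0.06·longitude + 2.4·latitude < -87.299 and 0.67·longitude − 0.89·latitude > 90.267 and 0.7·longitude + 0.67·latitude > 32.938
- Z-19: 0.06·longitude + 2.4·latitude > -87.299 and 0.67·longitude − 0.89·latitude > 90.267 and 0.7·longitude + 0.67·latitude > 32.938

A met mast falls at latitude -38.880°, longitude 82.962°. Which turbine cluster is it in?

0.06·82.962 + 2.4·-38.880 = -88.334, which is < -87.299
0.67·82.962 − 0.89·-38.880 = 90.188, which is < 90.267
0.7·82.962 + 0.67·-38.880 = 32.024, which is < 32.938
This sign pattern matches Z-18.

Z-18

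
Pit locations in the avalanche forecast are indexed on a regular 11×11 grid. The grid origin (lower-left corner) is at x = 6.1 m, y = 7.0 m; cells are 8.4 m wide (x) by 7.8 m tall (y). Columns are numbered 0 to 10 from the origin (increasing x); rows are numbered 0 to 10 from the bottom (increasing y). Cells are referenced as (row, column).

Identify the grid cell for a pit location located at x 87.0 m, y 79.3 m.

Column index: ⌊(87.0 − 6.1) / 8.4⌋ = ⌊9.631⌋ = 9
Row offset from origin: ⌊(79.3 − 7.0) / 7.8⌋ = ⌊9.269⌋ = 9 → row 9

(9, 9)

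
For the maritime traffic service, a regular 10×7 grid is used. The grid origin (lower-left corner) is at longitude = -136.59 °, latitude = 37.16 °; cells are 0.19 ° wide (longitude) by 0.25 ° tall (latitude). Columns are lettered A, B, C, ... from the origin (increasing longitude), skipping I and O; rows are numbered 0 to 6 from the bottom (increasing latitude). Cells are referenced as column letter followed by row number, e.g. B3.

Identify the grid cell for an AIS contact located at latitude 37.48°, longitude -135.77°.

E1

Column index: ⌊(-135.77 − -136.59) / 0.19⌋ = ⌊4.316⌋ = 4 → column E
Row offset from origin: ⌊(37.48 − 37.16) / 0.25⌋ = ⌊1.280⌋ = 1 → row 1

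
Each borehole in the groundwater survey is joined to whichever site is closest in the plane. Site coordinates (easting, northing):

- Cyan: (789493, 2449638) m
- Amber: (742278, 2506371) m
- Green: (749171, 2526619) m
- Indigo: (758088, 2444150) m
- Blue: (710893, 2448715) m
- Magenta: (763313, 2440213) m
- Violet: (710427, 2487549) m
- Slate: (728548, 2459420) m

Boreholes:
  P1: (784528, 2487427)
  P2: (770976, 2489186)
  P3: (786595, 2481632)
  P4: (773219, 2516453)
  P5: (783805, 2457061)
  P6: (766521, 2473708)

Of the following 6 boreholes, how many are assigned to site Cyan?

P1 → Cyan
P2 → Amber
P3 → Cyan
P4 → Green
P5 → Cyan
P6 → Indigo
3 of the 6 go to Cyan.

3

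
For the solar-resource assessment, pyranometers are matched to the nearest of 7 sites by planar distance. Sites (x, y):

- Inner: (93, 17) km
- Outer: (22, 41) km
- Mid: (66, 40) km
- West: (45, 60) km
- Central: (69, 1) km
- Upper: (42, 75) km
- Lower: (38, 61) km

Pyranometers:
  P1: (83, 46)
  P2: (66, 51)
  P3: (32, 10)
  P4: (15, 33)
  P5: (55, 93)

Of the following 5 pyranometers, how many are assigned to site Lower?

0

P1 → Mid
P2 → Mid
P3 → Outer
P4 → Outer
P5 → Upper
0 of the 5 go to Lower.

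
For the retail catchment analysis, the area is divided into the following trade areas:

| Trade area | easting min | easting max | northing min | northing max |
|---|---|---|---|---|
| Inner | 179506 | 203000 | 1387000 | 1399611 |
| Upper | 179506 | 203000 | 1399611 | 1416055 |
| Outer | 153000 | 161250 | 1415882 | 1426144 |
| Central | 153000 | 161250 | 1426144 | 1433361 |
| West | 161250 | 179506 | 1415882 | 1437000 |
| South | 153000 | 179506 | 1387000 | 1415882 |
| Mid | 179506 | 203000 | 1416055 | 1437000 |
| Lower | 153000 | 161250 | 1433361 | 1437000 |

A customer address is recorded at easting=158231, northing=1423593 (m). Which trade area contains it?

The point has easting = 158231 and northing = 1423593.
Only Outer satisfies 153000 ≤ easting ≤ 161250 and 1415882 ≤ northing ≤ 1426144.

Outer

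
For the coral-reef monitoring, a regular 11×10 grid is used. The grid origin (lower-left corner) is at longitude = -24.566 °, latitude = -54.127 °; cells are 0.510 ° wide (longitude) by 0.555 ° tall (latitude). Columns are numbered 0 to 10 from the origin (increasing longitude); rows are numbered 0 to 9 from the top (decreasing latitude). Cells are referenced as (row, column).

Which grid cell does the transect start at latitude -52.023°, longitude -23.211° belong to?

Column index: ⌊(-23.211 − -24.566) / 0.510⌋ = ⌊2.657⌋ = 2
Row offset from origin: ⌊(-52.023 − -54.127) / 0.555⌋ = ⌊3.791⌋ = 3 → row 6 (counted from top)

(6, 2)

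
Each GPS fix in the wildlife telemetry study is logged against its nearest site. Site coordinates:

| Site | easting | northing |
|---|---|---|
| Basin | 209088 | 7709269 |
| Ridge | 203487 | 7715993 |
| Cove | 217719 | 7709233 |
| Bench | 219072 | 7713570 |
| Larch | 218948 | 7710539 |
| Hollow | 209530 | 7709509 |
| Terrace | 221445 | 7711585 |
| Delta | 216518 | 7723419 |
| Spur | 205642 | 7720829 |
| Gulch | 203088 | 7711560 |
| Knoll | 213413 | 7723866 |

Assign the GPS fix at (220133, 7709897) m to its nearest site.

Squared distances to each site:
Basin: 122386409.000; Ridge: 314250532.000; Cove: 6268292.000; Bench: 14616650.000; Larch: 1816389.000; Hollow: 112574153.000; Terrace: 4570688.000; Delta: 195912709.000; Spur: 329497705.000; Gulch: 293297594.000; Knoll: 240291361.000.
Minimum at Larch.

Larch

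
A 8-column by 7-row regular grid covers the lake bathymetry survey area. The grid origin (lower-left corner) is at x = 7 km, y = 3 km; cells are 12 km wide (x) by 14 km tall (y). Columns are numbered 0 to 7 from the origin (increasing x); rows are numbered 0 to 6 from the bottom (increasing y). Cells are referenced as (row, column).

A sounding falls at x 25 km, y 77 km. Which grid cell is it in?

(5, 1)

Column index: ⌊(25 − 7) / 12⌋ = ⌊1.500⌋ = 1
Row offset from origin: ⌊(77 − 3) / 14⌋ = ⌊5.286⌋ = 5 → row 5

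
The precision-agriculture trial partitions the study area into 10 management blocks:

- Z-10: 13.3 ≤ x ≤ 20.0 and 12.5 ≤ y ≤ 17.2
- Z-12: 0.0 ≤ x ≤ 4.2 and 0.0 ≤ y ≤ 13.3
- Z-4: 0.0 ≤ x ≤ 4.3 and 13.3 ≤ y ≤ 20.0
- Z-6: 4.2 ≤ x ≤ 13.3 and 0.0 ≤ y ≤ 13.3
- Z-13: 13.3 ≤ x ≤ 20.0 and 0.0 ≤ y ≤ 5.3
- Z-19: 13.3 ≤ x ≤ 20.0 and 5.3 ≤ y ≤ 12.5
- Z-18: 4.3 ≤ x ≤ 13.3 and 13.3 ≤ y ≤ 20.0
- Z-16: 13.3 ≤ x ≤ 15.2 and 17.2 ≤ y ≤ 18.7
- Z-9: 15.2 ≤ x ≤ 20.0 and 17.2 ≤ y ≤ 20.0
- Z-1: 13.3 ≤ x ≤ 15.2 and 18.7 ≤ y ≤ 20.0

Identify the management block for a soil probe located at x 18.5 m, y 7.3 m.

Z-19

The point has x = 18.5 and y = 7.3.
Only Z-19 satisfies 13.3 ≤ x ≤ 20.0 and 5.3 ≤ y ≤ 12.5.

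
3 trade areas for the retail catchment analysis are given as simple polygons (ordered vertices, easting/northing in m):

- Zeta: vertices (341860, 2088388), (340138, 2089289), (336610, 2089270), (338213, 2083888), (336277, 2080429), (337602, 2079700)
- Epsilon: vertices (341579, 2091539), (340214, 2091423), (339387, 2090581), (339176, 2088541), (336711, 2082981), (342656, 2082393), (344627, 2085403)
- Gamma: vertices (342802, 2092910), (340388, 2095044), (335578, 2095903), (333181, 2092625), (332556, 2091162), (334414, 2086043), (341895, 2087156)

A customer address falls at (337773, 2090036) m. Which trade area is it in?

Gamma

Cast a ray rightward from (337773, 2090036). For each polygon, the edges (by vertex number in listed order) whose endpoints lie on opposite sides of northing = 2090036, where each meets that height, and whether that is right or left of the point:
Zeta: no edge straddles that height → 0 crossings.
Epsilon: 3–4 at easting≈339330.6 (right), 7–1 at easting≈342325.6 (right) → 2 crossings.
Gamma: 5–6 at easting≈332964.7 (left), 7–1 at easting≈342349.0 (right) → 1 crossing.
Only Gamma has an odd count, so the point is inside Gamma.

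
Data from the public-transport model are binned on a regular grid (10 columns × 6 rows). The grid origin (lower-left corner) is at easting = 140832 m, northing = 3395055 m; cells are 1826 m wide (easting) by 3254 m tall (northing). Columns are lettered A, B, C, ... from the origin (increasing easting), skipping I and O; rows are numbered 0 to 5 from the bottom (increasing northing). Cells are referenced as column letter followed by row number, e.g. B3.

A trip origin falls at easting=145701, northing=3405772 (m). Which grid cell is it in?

C3

Column index: ⌊(145701 − 140832) / 1826⌋ = ⌊2.666⌋ = 2 → column C
Row offset from origin: ⌊(3405772 − 3395055) / 3254⌋ = ⌊3.293⌋ = 3 → row 3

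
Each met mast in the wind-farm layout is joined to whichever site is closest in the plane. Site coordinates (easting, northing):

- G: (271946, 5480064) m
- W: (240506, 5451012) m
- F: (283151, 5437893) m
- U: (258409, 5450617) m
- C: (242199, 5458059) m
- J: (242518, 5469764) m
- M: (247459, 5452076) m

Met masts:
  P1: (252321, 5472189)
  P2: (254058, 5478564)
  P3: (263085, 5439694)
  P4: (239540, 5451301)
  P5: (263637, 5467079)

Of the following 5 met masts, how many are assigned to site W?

P1 → J
P2 → J
P3 → U
P4 → W
P5 → G
1 of the 5 goes to W.

1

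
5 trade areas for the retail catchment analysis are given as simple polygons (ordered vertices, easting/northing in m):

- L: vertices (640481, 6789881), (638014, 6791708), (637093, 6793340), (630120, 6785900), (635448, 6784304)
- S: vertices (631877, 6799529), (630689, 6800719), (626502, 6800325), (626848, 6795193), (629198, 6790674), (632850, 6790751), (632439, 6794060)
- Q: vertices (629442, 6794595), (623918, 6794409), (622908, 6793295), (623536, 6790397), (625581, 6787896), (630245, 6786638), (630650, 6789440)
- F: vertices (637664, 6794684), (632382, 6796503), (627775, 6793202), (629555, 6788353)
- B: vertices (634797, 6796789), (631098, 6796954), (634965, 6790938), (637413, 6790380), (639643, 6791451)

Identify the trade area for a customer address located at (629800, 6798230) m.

S

Cast a ray rightward from (629800, 6798230). For each polygon, the edges (by vertex number in listed order) whose endpoints lie on opposite sides of northing = 6798230, where each meets that height, and whether that is right or left of the point:
L: no edge straddles that height → 0 crossings.
S: 3–4 at easting≈626643.2 (left), 7–1 at easting≈632010.5 (right) → 1 crossing.
Q: no edge straddles that height → 0 crossings.
F: no edge straddles that height → 0 crossings.
B: no edge straddles that height → 0 crossings.
Only S has an odd count, so the point is inside S.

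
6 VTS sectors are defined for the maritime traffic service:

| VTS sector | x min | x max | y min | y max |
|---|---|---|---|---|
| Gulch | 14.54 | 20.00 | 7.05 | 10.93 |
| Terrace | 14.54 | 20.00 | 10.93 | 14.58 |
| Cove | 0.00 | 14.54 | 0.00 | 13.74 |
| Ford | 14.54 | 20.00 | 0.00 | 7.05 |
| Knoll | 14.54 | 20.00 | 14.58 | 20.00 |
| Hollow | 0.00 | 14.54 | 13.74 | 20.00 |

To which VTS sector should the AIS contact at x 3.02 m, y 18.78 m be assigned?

The point has x = 3.02 and y = 18.78.
Only Hollow satisfies 0.00 ≤ x ≤ 14.54 and 13.74 ≤ y ≤ 20.00.

Hollow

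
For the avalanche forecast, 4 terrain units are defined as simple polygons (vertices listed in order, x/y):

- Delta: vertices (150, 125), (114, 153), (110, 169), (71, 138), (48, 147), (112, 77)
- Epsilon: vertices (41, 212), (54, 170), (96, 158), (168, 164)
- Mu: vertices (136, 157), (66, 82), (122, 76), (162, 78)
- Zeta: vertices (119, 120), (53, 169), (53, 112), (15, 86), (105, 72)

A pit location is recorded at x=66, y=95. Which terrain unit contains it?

Cast a ray rightward from (66, 95). For each polygon, the edges (by vertex number in listed order) whose endpoints lie on opposite sides of y = 95, where each meets that height, and whether that is right or left of the point:
Delta: 5–6 at x≈95.5 (right), 6–1 at x≈126.2 (right) → 2 crossings.
Epsilon: no edge straddles that height → 0 crossings.
Mu: 1–2 at x≈78.1 (right), 4–1 at x≈156.4 (right) → 2 crossings.
Zeta: 3–4 at x≈28.2 (left), 5–1 at x≈111.7 (right) → 1 crossing.
Only Zeta has an odd count, so the point is inside Zeta.

Zeta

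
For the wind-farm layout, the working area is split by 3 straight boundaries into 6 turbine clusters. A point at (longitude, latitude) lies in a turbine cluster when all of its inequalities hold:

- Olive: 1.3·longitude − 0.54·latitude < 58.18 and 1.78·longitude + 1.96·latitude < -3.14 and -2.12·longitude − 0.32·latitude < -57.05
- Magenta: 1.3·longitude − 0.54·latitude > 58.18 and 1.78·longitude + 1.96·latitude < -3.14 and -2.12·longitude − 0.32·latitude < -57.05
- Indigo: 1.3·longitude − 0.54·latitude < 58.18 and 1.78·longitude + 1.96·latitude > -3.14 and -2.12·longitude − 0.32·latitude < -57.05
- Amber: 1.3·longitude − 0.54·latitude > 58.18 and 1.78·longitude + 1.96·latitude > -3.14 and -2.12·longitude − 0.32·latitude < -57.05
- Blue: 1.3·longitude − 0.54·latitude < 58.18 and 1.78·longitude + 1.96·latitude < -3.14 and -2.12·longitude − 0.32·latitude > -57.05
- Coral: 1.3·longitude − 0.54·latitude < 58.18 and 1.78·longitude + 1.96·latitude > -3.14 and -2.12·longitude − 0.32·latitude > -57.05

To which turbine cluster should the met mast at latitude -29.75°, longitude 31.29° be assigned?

Coral

1.3·31.29 − 0.54·-29.75 = 56.742, which is < 58.18
1.78·31.29 + 1.96·-29.75 = -2.614, which is > -3.14
-2.12·31.29 − 0.32·-29.75 = -56.815, which is > -57.05
This sign pattern matches Coral.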